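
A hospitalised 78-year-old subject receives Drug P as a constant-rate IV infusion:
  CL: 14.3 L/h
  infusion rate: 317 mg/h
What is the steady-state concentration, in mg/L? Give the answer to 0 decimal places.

At steady state Css = R₀ / CL = 317 / 14.30 = 22.17 mg/L

22 mg/L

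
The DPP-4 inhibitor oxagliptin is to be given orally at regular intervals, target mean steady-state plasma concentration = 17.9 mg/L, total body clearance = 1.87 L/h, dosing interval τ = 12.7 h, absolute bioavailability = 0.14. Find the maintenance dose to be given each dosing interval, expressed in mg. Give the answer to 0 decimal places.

3036 mg

At steady state, F × (Dose/τ) = Css × CL.
Dose = Css × CL × τ / F = 17.9 × 1.870 × 12.7 / 0.14 = 3036 mg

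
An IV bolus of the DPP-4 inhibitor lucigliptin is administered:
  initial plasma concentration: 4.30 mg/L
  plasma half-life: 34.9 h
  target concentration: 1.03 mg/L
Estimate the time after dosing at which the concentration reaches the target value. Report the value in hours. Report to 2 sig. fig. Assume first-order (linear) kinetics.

72 h

k = ln2 / t½ = 0.693147 / 34.9 = 0.01986 h⁻¹
t = ln(C₀ / C) / k = ln(4.300 / 1.03) / 0.01986
  = ln(4.175) / 0.01986 = 1.429 / 0.01986 = 71.95 h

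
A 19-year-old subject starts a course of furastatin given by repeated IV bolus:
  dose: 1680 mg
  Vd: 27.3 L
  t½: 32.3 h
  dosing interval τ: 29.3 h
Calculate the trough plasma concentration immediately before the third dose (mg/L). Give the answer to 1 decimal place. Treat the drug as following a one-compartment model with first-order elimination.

50.3 mg/L

C₀ per dose = Dose / Vd = 1680 / 27.3 = 61.54 mg/L
k = ln2 / t½ = 0.693147 / 32.3 = 0.02146 h⁻¹
Fraction remaining after one interval: r = e^(−kτ) = e^(−0.02146 × 29.3) = 0.5332
Before dose 3, 2 doses have been given (aged 1τ, 2τ).
C_trough = C₀ × (r + r²) = 61.54 × (0.5332 + 0.2843) = 50.31 mg/L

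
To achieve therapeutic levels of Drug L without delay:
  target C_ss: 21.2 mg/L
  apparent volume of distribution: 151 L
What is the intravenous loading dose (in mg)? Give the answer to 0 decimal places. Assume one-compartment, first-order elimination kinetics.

LD = Css × Vd = 21.2 × 151 = 3201 mg

3201 mg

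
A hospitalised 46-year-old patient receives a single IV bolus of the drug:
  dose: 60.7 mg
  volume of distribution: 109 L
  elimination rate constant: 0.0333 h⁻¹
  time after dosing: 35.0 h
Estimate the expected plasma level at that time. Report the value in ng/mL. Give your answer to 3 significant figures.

C₀ = Dose / Vd = 60.70 / 109 = 0.5569 mg/L
C = C₀ · e^(−k·t) = 0.5569 × e^(−0.03330 × 35.0)
  = 0.5569 × 0.3118 = 0.1736 mg/L
Convert: 0.1736 mg/L × 1000 = 173.6 ng/mL

174 ng/mL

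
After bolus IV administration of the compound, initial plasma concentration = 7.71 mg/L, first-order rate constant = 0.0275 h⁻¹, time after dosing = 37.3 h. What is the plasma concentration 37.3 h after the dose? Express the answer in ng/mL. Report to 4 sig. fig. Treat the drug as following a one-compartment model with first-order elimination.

C = C₀ · e^(−k·t) = 7.710 × e^(−0.02750 × 37.3)
  = 7.710 × 0.3585 = 2.764 mg/L
Convert: 2.764 mg/L × 1000 = 2764 ng/mL

2764 ng/mL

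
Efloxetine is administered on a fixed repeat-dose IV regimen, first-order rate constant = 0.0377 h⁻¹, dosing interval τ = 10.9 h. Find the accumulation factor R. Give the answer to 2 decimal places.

e^(−kτ) = e^(−0.03770 × 10.9) = 0.6630
Accumulation ratio R = 1 / (1 − e^(−kτ)) = 1 / (1 − 0.6630) = 2.967

2.97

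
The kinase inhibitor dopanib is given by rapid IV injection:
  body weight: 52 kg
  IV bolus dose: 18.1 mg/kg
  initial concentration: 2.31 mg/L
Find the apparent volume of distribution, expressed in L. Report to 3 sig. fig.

Dose = 18.1 × 52 = 941.2 mg
Vd = Dose / C₀ = 941.2 / 2.31 = 407.4 L

407 L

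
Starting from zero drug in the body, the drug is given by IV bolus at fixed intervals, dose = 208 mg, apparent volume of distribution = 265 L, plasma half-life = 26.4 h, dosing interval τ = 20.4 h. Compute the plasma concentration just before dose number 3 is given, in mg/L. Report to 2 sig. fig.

0.73 mg/L

C₀ per dose = Dose / Vd = 208 / 265 = 0.7849 mg/L
k = ln2 / t½ = 0.693147 / 26.4 = 0.02626 h⁻¹
Fraction remaining after one interval: r = e^(−kτ) = e^(−0.02626 × 20.4) = 0.5853
Before dose 3, 2 doses have been given (aged 1τ, 2τ).
C_trough = C₀ × (r + r²) = 0.7849 × (0.5853 + 0.3426) = 0.7283 mg/L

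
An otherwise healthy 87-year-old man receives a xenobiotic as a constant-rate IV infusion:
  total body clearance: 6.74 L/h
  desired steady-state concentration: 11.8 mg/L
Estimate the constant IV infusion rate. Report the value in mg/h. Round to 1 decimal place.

At steady state, infusion rate R₀ = Css × CL = 11.8 × 6.740 = 79.53 mg/h

79.5 mg/h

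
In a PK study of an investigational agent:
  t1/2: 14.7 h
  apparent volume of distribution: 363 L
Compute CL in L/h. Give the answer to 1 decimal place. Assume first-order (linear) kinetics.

17.1 L/h

k = ln2 / t½ = 0.693147 / 14.7 = 0.04715 h⁻¹
CL = k × Vd = 0.04715 × 363 = 17.12 L/h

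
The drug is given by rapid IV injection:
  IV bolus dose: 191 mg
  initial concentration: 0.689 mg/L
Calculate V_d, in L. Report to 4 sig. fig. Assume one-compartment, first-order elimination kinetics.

Vd = Dose / C₀ = 191.0 / 0.689 = 277.2 L

277.2 L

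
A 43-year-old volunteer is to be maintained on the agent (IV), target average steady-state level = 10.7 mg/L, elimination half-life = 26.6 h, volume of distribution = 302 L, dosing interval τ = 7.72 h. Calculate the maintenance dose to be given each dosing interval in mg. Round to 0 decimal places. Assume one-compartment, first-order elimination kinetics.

k = ln2 / t½ = 0.693147 / 26.6 = 0.02606 h⁻¹
CL = k × Vd = 0.02606 × 302 = 7.870 L/h
At steady state, Dose/τ = Css × CL.
Dose = Css × CL × τ = 10.7 × 7.870 × 7.72 = 650.1 mg

650 mg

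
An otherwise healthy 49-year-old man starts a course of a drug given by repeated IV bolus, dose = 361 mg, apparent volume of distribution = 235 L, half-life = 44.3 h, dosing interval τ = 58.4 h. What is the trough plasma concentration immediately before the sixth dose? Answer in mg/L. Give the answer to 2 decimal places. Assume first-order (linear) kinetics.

C₀ per dose = Dose / Vd = 361 / 235 = 1.536 mg/L
k = ln2 / t½ = 0.693147 / 44.3 = 0.01565 h⁻¹
Fraction remaining after one interval: r = e^(−kτ) = e^(−0.01565 × 58.4) = 0.4009
Before dose 6, 5 doses have been given (aged 1τ, 2τ, 3τ, 4τ, 5τ).
C_trough = C₀ × (r + r² + … + r^5) = C₀ × r(1−r^5)/(1−r)
        = 1.536 × 0.4009 × (1 − 0.01036) / (1 − 0.4009) = 1.017 mg/L

1.02 mg/L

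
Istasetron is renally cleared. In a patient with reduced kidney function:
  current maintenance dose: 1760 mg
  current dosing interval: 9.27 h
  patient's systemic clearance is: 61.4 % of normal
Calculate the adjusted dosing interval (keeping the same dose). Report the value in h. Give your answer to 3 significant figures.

To keep the same average steady-state level, dosing rate must scale with clearance.
CL ratio = 61.4 / 100 = 0.6140
New interval (same dose) = 9.27 / 0.6140 = 15.10 h

15.1 h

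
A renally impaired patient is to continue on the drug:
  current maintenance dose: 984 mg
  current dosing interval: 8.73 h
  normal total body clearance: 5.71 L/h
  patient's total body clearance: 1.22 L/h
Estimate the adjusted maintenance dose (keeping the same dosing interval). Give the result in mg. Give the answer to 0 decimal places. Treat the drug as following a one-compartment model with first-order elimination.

210 mg

To keep the same average steady-state level, dosing rate must scale with clearance.
CL ratio = 1.22 / 5.71 = 0.2137
New dose (same interval) = 984 × 0.2137 = 210.3 mg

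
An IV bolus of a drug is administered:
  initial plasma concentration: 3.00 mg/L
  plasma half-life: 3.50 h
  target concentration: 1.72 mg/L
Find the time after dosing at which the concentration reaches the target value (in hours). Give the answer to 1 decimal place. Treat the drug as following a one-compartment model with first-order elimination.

k = ln2 / t½ = 0.693147 / 3.50 = 0.1980 h⁻¹
t = ln(C₀ / C) / k = ln(3.000 / 1.72) / 0.1980
  = ln(1.744) / 0.1980 = 0.5562 / 0.1980 = 2.809 h

2.8 h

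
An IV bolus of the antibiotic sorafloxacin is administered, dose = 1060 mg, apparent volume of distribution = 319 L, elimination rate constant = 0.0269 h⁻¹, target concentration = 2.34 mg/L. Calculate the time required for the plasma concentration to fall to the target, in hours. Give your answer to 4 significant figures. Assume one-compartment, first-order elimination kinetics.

13.04 h

C₀ = Dose / Vd = 1060 / 319 = 3.323 mg/L
t = ln(C₀ / C) / k = ln(3.323 / 2.34) / 0.02690
  = ln(1.420) / 0.02690 = 0.3507 / 0.02690 = 13.04 h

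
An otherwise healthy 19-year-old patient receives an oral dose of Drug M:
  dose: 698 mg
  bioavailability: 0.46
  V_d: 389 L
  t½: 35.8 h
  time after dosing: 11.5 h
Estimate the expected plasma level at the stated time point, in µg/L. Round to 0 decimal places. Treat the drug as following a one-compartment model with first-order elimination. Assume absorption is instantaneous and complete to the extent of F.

Amount reaching circulation = F × Dose = 0.46 × 698.0 = 321.1 mg
C₀ = F·Dose / Vd = 321.1 / 389 = 0.8254 mg/L
k = ln2 / t½ = 0.693147 / 35.8 = 0.01936 h⁻¹
C = C₀ · e^(−k·t) = 0.8254 × e^(−0.01936 × 11.5)
  = 0.8254 × 0.8004 = 0.6607 mg/L
Convert: 0.6607 mg/L × 1000 = 660.7 µg/L

661 µg/L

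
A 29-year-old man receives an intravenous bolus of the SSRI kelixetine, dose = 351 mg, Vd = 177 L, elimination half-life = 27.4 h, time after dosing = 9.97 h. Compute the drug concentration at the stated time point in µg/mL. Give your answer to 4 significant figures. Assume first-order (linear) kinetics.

1.541 µg/mL

C₀ = Dose / Vd = 351.0 / 177 = 1.983 mg/L
k = ln2 / t½ = 0.693147 / 27.4 = 0.02530 h⁻¹
C = C₀ · e^(−k·t) = 1.983 × e^(−0.02530 × 9.97)
  = 1.983 × 0.7771 = 1.541 mg/L
(1.541 mg/L = 1.541 µg/mL)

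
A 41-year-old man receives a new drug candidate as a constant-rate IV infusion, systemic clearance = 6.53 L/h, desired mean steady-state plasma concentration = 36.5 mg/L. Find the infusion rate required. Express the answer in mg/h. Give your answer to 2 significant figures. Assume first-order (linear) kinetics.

240 mg/h

At steady state, infusion rate R₀ = Css × CL = 36.5 × 6.530 = 238.3 mg/h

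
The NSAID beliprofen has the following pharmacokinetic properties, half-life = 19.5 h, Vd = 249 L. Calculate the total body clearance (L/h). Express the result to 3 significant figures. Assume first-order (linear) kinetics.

8.85 L/h

k = ln2 / t½ = 0.693147 / 19.5 = 0.03555 h⁻¹
CL = k × Vd = 0.03555 × 249 = 8.852 L/h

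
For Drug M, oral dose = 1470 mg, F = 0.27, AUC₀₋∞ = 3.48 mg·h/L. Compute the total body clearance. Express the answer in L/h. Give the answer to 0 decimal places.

114 L/h

CL = F·Dose / AUC = 0.27 × 1470 / 3.48 = 114.1 L/h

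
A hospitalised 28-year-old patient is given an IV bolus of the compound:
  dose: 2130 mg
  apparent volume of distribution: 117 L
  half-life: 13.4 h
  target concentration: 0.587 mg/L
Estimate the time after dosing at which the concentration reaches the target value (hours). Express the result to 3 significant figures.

C₀ = Dose / Vd = 2130 / 117 = 18.21 mg/L
k = ln2 / t½ = 0.693147 / 13.4 = 0.05173 h⁻¹
t = ln(C₀ / C) / k = ln(18.21 / 0.587) / 0.05173
  = ln(31.02) / 0.05173 = 3.435 / 0.05173 = 66.40 h

66.4 h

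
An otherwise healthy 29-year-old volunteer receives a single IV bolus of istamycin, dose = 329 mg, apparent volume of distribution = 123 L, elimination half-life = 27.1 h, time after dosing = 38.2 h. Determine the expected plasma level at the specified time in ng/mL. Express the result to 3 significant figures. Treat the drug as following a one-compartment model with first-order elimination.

C₀ = Dose / Vd = 329.0 / 123 = 2.675 mg/L
k = ln2 / t½ = 0.693147 / 27.1 = 0.02558 h⁻¹
C = C₀ · e^(−k·t) = 2.675 × e^(−0.02558 × 38.2)
  = 2.675 × 0.3764 = 1.007 mg/L
Convert: 1.007 mg/L × 1000 = 1007 ng/mL

1010 ng/mL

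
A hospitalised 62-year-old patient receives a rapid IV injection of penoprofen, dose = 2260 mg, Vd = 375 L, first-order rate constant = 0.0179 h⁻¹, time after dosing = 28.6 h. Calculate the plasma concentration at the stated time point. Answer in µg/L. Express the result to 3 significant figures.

3610 µg/L

C₀ = Dose / Vd = 2260 / 375 = 6.027 mg/L
C = C₀ · e^(−k·t) = 6.027 × e^(−0.01790 × 28.6)
  = 6.027 × 0.5993 = 3.612 mg/L
Convert: 3.612 mg/L × 1000 = 3612 µg/L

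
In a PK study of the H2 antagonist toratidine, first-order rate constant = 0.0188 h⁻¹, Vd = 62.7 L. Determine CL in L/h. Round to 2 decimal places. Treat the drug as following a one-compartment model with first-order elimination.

CL = k × Vd = 0.0188 × 62.7 = 1.179 L/h

1.18 L/h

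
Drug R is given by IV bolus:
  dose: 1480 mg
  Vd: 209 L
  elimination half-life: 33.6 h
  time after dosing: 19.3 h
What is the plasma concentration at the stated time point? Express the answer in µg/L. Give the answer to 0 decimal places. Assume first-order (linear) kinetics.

4756 µg/L

C₀ = Dose / Vd = 1480 / 209 = 7.081 mg/L
k = ln2 / t½ = 0.693147 / 33.6 = 0.02063 h⁻¹
C = C₀ · e^(−k·t) = 7.081 × e^(−0.02063 × 19.3)
  = 7.081 × 0.6716 = 4.756 mg/L
Convert: 4.756 mg/L × 1000 = 4756 µg/L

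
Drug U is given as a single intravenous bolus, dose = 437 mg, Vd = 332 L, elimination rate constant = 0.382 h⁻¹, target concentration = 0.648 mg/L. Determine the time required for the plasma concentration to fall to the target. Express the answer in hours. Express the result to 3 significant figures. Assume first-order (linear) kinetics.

1.86 h

C₀ = Dose / Vd = 437.0 / 332 = 1.316 mg/L
t = ln(C₀ / C) / k = ln(1.316 / 0.648) / 0.3820
  = ln(2.031) / 0.3820 = 0.7085 / 0.3820 = 1.855 h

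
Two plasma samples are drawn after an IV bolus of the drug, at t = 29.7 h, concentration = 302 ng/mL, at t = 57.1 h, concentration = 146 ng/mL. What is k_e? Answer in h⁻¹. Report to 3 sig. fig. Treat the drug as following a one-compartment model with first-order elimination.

k = ln(C₁/C₂) / (t₂ − t₁) = ln(302/146) / (57.1 − 29.7)
  = 0.7268 / 27.40 = 0.02653 h⁻¹

0.0265 h⁻¹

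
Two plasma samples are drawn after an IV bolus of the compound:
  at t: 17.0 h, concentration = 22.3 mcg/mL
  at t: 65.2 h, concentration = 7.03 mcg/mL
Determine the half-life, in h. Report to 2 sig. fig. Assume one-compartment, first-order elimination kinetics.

29 h

k = ln(C₁/C₂) / (t₂ − t₁) = ln(22.3/7.03) / (65.2 − 17.0)
  = 1.154 / 48.20 = 0.02394 h⁻¹
t½ = ln2 / k = 0.693147 / 0.02394 = 28.95 h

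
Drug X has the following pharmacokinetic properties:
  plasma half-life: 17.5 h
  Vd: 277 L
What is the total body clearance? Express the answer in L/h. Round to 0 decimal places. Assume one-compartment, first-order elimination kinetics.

k = ln2 / t½ = 0.693147 / 17.5 = 0.03961 h⁻¹
CL = k × Vd = 0.03961 × 277 = 10.97 L/h

11 L/h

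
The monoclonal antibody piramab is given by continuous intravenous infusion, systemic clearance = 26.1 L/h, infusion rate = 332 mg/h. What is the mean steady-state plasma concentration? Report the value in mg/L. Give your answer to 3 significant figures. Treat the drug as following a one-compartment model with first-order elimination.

12.7 mg/L

At steady state Css = R₀ / CL = 332 / 26.10 = 12.72 mg/L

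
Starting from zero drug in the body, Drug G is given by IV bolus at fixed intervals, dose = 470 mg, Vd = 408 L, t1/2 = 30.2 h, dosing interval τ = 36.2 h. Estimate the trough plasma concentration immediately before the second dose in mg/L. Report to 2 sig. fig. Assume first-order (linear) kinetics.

C₀ per dose = Dose / Vd = 470 / 408 = 1.152 mg/L
k = ln2 / t½ = 0.693147 / 30.2 = 0.02295 h⁻¹
Fraction remaining after one interval: r = e^(−kτ) = e^(−0.02295 × 36.2) = 0.4357
Before dose 2, 1 dose has been given (aged 1τ).
C_trough = C₀ × r = 1.152 × 0.4357 = 0.5019 mg/L

0.50 mg/L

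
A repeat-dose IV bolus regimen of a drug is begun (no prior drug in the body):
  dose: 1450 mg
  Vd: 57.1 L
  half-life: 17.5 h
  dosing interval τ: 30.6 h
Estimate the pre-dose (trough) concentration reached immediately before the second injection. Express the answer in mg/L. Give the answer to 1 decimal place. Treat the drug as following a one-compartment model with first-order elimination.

7.6 mg/L

C₀ per dose = Dose / Vd = 1450 / 57.1 = 25.39 mg/L
k = ln2 / t½ = 0.693147 / 17.5 = 0.03961 h⁻¹
Fraction remaining after one interval: r = e^(−kτ) = e^(−0.03961 × 30.6) = 0.2976
Before dose 2, 1 dose has been given (aged 1τ).
C_trough = C₀ × r = 25.39 × 0.2976 = 7.556 mg/L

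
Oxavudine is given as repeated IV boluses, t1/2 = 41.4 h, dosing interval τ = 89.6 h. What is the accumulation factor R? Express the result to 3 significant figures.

k = ln2 / t½ = 0.693147 / 41.4 = 0.01674 h⁻¹
e^(−kτ) = e^(−0.01674 × 89.6) = 0.2232
Accumulation ratio R = 1 / (1 − e^(−kτ)) = 1 / (1 − 0.2232) = 1.287

1.29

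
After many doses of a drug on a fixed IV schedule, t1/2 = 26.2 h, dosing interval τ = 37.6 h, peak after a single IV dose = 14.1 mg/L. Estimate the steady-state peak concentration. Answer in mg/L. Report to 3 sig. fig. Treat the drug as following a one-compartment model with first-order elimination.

22.4 mg/L

k = ln2 / t½ = 0.693147 / 26.2 = 0.02646 h⁻¹
e^(−kτ) = e^(−0.02646 × 37.6) = 0.3698
Accumulation ratio R = 1 / (1 − e^(−kτ)) = 1 / (1 − 0.3698) = 1.587
Steady-state peak = C₀ × R = 14.1 × 1.587 = 22.38 mg/L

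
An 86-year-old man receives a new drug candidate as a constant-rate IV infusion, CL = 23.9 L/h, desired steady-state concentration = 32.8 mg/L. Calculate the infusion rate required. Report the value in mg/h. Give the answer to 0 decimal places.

784 mg/h

At steady state, infusion rate R₀ = Css × CL = 32.8 × 23.90 = 783.9 mg/h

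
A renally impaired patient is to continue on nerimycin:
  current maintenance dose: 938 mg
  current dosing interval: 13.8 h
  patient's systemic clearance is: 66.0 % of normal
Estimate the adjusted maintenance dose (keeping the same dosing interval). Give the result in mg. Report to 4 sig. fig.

619.1 mg

To keep the same average steady-state level, dosing rate must scale with clearance.
CL ratio = 66.0 / 100 = 0.6600
New dose (same interval) = 938 × 0.6600 = 619.1 mg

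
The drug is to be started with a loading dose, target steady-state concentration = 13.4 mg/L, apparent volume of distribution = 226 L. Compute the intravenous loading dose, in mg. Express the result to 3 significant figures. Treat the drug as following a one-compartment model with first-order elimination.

3030 mg

LD = Css × Vd = 13.4 × 226 = 3028 mg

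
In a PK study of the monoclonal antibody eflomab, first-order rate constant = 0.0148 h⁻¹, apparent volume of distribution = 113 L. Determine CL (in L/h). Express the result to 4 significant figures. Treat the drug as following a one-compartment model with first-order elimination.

CL = k × Vd = 0.0148 × 113 = 1.672 L/h

1.672 L/h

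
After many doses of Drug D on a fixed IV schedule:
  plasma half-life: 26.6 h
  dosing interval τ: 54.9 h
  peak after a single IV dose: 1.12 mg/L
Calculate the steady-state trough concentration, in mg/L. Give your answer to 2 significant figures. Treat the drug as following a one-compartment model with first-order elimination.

0.35 mg/L

k = ln2 / t½ = 0.693147 / 26.6 = 0.02606 h⁻¹
e^(−kτ) = e^(−0.02606 × 54.9) = 0.2391
Accumulation ratio R = 1 / (1 − e^(−kτ)) = 1 / (1 − 0.2391) = 1.314
Steady-state trough = C₀ × R × e^(−kτ) = 1.12 × 1.314 × 0.2391 = 0.3519 mg/L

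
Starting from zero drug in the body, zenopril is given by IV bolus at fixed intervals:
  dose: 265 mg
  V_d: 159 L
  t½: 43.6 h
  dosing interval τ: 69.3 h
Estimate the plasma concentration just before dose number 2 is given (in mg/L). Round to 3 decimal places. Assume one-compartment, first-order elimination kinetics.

C₀ per dose = Dose / Vd = 265 / 159 = 1.667 mg/L
k = ln2 / t½ = 0.693147 / 43.6 = 0.01590 h⁻¹
Fraction remaining after one interval: r = e^(−kτ) = e^(−0.01590 × 69.3) = 0.3322
Before dose 2, 1 dose has been given (aged 1τ).
C_trough = C₀ × r = 1.667 × 0.3322 = 0.5538 mg/L

0.554 mg/L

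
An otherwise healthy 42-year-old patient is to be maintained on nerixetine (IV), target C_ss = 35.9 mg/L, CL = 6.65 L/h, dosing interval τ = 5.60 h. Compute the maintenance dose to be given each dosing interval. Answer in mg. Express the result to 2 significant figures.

1300 mg

At steady state, Dose/τ = Css × CL.
Dose = Css × CL × τ = 35.9 × 6.650 × 5.60 = 1337 mg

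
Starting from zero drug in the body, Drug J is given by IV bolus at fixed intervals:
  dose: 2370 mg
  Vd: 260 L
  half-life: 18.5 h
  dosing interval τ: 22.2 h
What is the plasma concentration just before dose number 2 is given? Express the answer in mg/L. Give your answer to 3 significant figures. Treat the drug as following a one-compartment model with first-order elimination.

3.97 mg/L

C₀ per dose = Dose / Vd = 2370 / 260 = 9.115 mg/L
k = ln2 / t½ = 0.693147 / 18.5 = 0.03747 h⁻¹
Fraction remaining after one interval: r = e^(−kτ) = e^(−0.03747 × 22.2) = 0.4353
Before dose 2, 1 dose has been given (aged 1τ).
C_trough = C₀ × r = 9.115 × 0.4353 = 3.968 mg/L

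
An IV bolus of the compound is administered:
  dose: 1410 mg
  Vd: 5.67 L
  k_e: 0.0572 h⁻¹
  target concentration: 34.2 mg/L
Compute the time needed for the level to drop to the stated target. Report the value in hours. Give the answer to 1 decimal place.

34.7 h

C₀ = Dose / Vd = 1410 / 5.67 = 248.7 mg/L
t = ln(C₀ / C) / k = ln(248.7 / 34.2) / 0.05720
  = ln(7.272) / 0.05720 = 1.984 / 0.05720 = 34.69 h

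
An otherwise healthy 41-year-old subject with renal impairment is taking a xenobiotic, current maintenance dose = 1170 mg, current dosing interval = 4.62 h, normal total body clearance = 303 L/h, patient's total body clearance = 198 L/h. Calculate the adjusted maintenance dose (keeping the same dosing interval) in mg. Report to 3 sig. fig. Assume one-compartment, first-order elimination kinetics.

765 mg

To keep the same average steady-state level, dosing rate must scale with clearance.
CL ratio = 198 / 303 = 0.6535
New dose (same interval) = 1170 × 0.6535 = 764.6 mg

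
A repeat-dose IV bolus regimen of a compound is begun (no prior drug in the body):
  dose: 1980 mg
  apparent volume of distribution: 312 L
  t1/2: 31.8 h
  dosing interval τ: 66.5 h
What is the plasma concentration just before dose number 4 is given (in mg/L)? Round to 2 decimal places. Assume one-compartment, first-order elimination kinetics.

C₀ per dose = Dose / Vd = 1980 / 312 = 6.346 mg/L
k = ln2 / t½ = 0.693147 / 31.8 = 0.02180 h⁻¹
Fraction remaining after one interval: r = e^(−kτ) = e^(−0.02180 × 66.5) = 0.2346
Before dose 4, 3 doses have been given (aged 1τ, 2τ, 3τ).
C_trough = C₀ × (r + r² + … + r^3) = C₀ × r(1−r^3)/(1−r)
        = 6.346 × 0.2346 × (1 − 0.01291) / (1 − 0.2346) = 1.920 mg/L

1.92 mg/L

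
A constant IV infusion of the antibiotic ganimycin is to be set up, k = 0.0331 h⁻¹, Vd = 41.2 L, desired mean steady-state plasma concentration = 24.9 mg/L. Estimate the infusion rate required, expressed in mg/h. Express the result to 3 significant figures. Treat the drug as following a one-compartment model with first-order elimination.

34.0 mg/h

CL = k × Vd = 0.03310 × 41.2 = 1.364 L/h
At steady state, infusion rate R₀ = Css × CL = 24.9 × 1.364 = 33.96 mg/h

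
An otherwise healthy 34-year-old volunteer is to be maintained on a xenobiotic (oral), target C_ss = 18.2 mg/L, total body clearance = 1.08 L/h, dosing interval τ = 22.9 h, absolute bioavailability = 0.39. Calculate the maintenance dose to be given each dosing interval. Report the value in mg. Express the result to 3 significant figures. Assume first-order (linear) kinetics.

At steady state, F × (Dose/τ) = Css × CL.
Dose = Css × CL × τ / F = 18.2 × 1.080 × 22.9 / 0.39 = 1154 mg

1150 mg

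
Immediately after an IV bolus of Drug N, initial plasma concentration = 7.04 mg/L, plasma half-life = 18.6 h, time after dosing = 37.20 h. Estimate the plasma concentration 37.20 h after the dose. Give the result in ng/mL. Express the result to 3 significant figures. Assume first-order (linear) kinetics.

k = ln2 / t½ = 0.693147 / 18.6 = 0.03727 h⁻¹
t / t½ = 37.20 / 18.6 = 2 half-lives
C = C₀ × (1/2)^2 = 7.040 × 0.2500 = 1.760 mg/L
Convert: 1.760 mg/L × 1000 = 1760 ng/mL

1760 ng/mL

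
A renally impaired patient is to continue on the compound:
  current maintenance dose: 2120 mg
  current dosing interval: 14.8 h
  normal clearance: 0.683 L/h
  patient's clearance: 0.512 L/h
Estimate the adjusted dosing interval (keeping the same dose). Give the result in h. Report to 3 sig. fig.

To keep the same average steady-state level, dosing rate must scale with clearance.
CL ratio = 0.512 / 0.683 = 0.7496
New interval (same dose) = 14.8 / 0.7496 = 19.74 h

19.7 h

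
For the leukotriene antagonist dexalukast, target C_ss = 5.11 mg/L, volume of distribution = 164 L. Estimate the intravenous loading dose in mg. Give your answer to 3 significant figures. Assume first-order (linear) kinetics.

838 mg

LD = Css × Vd = 5.11 × 164 = 838.0 mg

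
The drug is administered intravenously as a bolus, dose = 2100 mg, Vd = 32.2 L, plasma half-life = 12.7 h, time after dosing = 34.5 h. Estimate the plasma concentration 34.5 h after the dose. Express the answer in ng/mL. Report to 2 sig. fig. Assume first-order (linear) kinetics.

9900 ng/mL

C₀ = Dose / Vd = 2100 / 32.2 = 65.22 mg/L
k = ln2 / t½ = 0.693147 / 12.7 = 0.05458 h⁻¹
C = C₀ · e^(−k·t) = 65.22 × e^(−0.05458 × 34.5)
  = 65.22 × 0.1521 = 9.920 mg/L
Convert: 9.920 mg/L × 1000 = 9920 ng/mL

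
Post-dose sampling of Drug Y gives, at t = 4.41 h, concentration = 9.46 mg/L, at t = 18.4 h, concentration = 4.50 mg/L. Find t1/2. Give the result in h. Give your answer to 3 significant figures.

k = ln(C₁/C₂) / (t₂ − t₁) = ln(9.46/4.50) / (18.4 − 4.41)
  = 0.7430 / 13.99 = 0.05311 h⁻¹
t½ = ln2 / k = 0.693147 / 0.05311 = 13.05 h

13.1 h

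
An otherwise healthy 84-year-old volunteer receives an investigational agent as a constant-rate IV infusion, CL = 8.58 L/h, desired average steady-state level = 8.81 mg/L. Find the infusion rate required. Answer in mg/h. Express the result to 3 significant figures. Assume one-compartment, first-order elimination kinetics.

75.6 mg/h

At steady state, infusion rate R₀ = Css × CL = 8.81 × 8.580 = 75.59 mg/h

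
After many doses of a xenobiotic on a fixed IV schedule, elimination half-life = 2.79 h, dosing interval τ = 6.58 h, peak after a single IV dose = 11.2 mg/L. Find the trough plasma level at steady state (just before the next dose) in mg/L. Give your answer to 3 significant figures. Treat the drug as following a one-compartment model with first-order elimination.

k = ln2 / t½ = 0.693147 / 2.79 = 0.2484 h⁻¹
e^(−kτ) = e^(−0.2484 × 6.58) = 0.1951
Accumulation ratio R = 1 / (1 − e^(−kτ)) = 1 / (1 − 0.1951) = 1.242
Steady-state trough = C₀ × R × e^(−kτ) = 11.2 × 1.242 × 0.1951 = 2.714 mg/L

2.71 mg/L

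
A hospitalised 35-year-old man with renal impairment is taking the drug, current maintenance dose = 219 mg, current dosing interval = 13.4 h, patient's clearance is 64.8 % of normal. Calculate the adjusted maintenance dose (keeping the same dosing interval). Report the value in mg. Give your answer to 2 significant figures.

140 mg

To keep the same average steady-state level, dosing rate must scale with clearance.
CL ratio = 64.8 / 100 = 0.6480
New dose (same interval) = 219 × 0.6480 = 141.9 mg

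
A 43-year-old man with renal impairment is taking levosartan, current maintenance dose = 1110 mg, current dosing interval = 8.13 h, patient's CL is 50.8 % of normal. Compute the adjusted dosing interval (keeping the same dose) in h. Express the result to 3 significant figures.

16.0 h

To keep the same average steady-state level, dosing rate must scale with clearance.
CL ratio = 50.8 / 100 = 0.5080
New interval (same dose) = 8.13 / 0.5080 = 16.00 h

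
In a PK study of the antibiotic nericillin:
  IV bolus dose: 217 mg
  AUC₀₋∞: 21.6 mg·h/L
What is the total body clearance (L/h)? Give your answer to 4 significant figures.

10.05 L/h

CL = Dose / AUC = 217 / 21.6 = 10.05 L/h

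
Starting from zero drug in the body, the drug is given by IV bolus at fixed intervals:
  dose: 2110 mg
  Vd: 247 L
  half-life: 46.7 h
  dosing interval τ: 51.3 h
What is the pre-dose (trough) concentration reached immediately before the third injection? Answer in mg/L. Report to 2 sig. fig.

5.9 mg/L

C₀ per dose = Dose / Vd = 2110 / 247 = 8.543 mg/L
k = ln2 / t½ = 0.693147 / 46.7 = 0.01484 h⁻¹
Fraction remaining after one interval: r = e^(−kτ) = e^(−0.01484 × 51.3) = 0.4671
Before dose 3, 2 doses have been given (aged 1τ, 2τ).
C_trough = C₀ × (r + r²) = 8.543 × (0.4671 + 0.2182) = 5.855 mg/L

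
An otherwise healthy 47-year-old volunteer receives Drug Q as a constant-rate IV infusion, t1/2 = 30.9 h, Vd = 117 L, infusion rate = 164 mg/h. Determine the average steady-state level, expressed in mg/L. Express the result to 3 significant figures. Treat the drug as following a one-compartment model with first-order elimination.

k = ln2 / t½ = 0.693147 / 30.9 = 0.02243 h⁻¹
CL = k × Vd = 0.02243 × 117 = 2.624 L/h
At steady state Css = R₀ / CL = 164 / 2.624 = 62.50 mg/L

62.5 mg/L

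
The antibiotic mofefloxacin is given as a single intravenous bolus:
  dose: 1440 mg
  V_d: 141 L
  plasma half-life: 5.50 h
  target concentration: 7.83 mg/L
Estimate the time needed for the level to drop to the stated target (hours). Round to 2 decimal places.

2.11 h

C₀ = Dose / Vd = 1440 / 141 = 10.21 mg/L
k = ln2 / t½ = 0.693147 / 5.50 = 0.1260 h⁻¹
t = ln(C₀ / C) / k = ln(10.21 / 7.83) / 0.1260
  = ln(1.304) / 0.1260 = 0.2654 / 0.1260 = 2.106 h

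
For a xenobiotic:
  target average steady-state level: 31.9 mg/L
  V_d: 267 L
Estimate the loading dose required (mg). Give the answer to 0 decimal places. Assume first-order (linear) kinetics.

8517 mg

LD = Css × Vd = 31.9 × 267 = 8517 mg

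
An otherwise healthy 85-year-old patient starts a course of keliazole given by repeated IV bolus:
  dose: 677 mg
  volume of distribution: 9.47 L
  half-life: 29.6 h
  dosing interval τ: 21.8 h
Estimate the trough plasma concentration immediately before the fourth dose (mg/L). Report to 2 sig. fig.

C₀ per dose = Dose / Vd = 677 / 9.47 = 71.49 mg/L
k = ln2 / t½ = 0.693147 / 29.6 = 0.02342 h⁻¹
Fraction remaining after one interval: r = e^(−kτ) = e^(−0.02342 × 21.8) = 0.6002
Before dose 4, 3 doses have been given (aged 1τ, 2τ, 3τ).
C_trough = C₀ × (r + r² + … + r^3) = C₀ × r(1−r^3)/(1−r)
        = 71.49 × 0.6002 × (1 − 0.2162) / (1 − 0.6002) = 84.12 mg/L

84 mg/L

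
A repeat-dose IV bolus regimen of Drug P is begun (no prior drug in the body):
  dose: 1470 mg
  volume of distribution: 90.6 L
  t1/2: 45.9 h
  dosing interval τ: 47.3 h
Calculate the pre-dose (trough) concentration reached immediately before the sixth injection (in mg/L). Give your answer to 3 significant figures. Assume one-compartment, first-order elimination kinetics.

C₀ per dose = Dose / Vd = 1470 / 90.6 = 16.23 mg/L
k = ln2 / t½ = 0.693147 / 45.9 = 0.01510 h⁻¹
Fraction remaining after one interval: r = e^(−kτ) = e^(−0.01510 × 47.3) = 0.4896
Before dose 6, 5 doses have been given (aged 1τ, 2τ, 3τ, 4τ, 5τ).
C_trough = C₀ × (r + r² + … + r^5) = C₀ × r(1−r^5)/(1−r)
        = 16.23 × 0.4896 × (1 − 0.02813) / (1 − 0.4896) = 15.13 mg/L

15.1 mg/L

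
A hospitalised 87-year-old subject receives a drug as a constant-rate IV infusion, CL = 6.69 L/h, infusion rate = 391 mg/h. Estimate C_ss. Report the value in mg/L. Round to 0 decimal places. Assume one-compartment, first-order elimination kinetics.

At steady state Css = R₀ / CL = 391 / 6.690 = 58.45 mg/L

58 mg/L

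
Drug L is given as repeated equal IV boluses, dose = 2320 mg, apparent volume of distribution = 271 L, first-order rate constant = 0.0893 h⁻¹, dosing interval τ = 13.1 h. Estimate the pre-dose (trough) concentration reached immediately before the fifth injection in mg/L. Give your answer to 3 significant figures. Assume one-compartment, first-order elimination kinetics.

C₀ per dose = Dose / Vd = 2320 / 271 = 8.561 mg/L
Fraction remaining after one interval: r = e^(−kτ) = e^(−0.08930 × 13.1) = 0.3104
Before dose 5, 4 doses have been given (aged 1τ, 2τ, 3τ, 4τ).
C_trough = C₀ × (r + r² + … + r^4) = C₀ × r(1−r^4)/(1−r)
        = 8.561 × 0.3104 × (1 − 0.009283) / (1 − 0.3104) = 3.818 mg/L

3.82 mg/L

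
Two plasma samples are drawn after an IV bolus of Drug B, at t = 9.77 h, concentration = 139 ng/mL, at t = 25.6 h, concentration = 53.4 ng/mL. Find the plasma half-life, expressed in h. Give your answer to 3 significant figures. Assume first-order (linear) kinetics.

11.5 h

k = ln(C₁/C₂) / (t₂ − t₁) = ln(139/53.4) / (25.6 − 9.77)
  = 0.9567 / 15.83 = 0.06044 h⁻¹
t½ = ln2 / k = 0.693147 / 0.06044 = 11.47 h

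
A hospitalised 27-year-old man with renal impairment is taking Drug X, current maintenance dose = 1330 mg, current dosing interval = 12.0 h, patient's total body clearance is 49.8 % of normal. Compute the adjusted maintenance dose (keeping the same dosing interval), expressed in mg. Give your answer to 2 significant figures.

To keep the same average steady-state level, dosing rate must scale with clearance.
CL ratio = 49.8 / 100 = 0.4980
New dose (same interval) = 1330 × 0.4980 = 662.3 mg

660 mg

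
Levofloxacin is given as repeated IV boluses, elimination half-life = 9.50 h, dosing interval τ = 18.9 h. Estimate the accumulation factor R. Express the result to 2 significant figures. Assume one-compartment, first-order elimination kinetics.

k = ln2 / t½ = 0.693147 / 9.50 = 0.07296 h⁻¹
e^(−kτ) = e^(−0.07296 × 18.9) = 0.2518
Accumulation ratio R = 1 / (1 − e^(−kτ)) = 1 / (1 − 0.2518) = 1.337

1.3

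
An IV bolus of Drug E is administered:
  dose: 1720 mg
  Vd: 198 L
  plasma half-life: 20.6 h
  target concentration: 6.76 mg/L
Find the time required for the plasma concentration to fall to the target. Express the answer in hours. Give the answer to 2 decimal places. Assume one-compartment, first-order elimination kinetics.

C₀ = Dose / Vd = 1720 / 198 = 8.687 mg/L
k = ln2 / t½ = 0.693147 / 20.6 = 0.03365 h⁻¹
t = ln(C₀ / C) / k = ln(8.687 / 6.76) / 0.03365
  = ln(1.285) / 0.03365 = 0.2508 / 0.03365 = 7.453 h

7.45 h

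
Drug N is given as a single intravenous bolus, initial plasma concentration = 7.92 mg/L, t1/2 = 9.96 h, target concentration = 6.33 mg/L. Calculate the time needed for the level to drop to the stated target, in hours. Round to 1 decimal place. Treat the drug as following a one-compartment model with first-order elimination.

3.2 h

k = ln2 / t½ = 0.693147 / 9.96 = 0.06959 h⁻¹
t = ln(C₀ / C) / k = ln(7.920 / 6.33) / 0.06959
  = ln(1.251) / 0.06959 = 0.2239 / 0.06959 = 3.217 h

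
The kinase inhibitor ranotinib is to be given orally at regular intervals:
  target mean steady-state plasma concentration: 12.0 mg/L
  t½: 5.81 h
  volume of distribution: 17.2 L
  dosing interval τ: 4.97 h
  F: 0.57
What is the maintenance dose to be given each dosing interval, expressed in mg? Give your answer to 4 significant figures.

214.7 mg

k = ln2 / t½ = 0.693147 / 5.81 = 0.1193 h⁻¹
CL = k × Vd = 0.1193 × 17.2 = 2.052 L/h
At steady state, F × (Dose/τ) = Css × CL.
Dose = Css × CL × τ / F = 12.0 × 2.052 × 4.97 / 0.57 = 214.7 mg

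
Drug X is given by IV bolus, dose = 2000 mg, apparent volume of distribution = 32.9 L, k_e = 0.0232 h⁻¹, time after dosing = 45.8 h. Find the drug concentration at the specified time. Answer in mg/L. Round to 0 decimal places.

21 mg/L

C₀ = Dose / Vd = 2000 / 32.9 = 60.79 mg/L
C = C₀ · e^(−k·t) = 60.79 × e^(−0.02320 × 45.8)
  = 60.79 × 0.3456 = 21.01 mg/L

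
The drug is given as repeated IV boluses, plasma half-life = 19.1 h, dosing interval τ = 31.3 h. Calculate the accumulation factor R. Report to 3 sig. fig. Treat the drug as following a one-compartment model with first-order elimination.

1.47

k = ln2 / t½ = 0.693147 / 19.1 = 0.03629 h⁻¹
e^(−kτ) = e^(−0.03629 × 31.3) = 0.3211
Accumulation ratio R = 1 / (1 − e^(−kτ)) = 1 / (1 − 0.3211) = 1.473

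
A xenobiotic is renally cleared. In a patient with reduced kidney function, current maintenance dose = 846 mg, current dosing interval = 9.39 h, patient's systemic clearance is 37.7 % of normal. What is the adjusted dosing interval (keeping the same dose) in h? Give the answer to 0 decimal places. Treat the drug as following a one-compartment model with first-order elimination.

To keep the same average steady-state level, dosing rate must scale with clearance.
CL ratio = 37.7 / 100 = 0.3770
New interval (same dose) = 9.39 / 0.3770 = 24.91 h

25 h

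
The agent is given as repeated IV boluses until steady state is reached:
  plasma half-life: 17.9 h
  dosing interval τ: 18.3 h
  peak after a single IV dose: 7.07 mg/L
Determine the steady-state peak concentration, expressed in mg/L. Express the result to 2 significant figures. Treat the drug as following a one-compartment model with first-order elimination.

14 mg/L

k = ln2 / t½ = 0.693147 / 17.9 = 0.03872 h⁻¹
e^(−kτ) = e^(−0.03872 × 18.3) = 0.4923
Accumulation ratio R = 1 / (1 − e^(−kτ)) = 1 / (1 − 0.4923) = 1.970
Steady-state peak = C₀ × R = 7.07 × 1.970 = 13.93 mg/L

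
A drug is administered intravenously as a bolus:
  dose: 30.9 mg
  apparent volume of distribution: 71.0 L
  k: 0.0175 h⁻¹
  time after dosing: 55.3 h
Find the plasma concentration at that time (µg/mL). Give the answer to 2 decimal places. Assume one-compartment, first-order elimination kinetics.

C₀ = Dose / Vd = 30.90 / 71.0 = 0.4352 mg/L
C = C₀ · e^(−k·t) = 0.4352 × e^(−0.01750 × 55.3)
  = 0.4352 × 0.3799 = 0.1653 mg/L
(0.1653 mg/L = 0.1653 µg/mL)

0.17 µg/mL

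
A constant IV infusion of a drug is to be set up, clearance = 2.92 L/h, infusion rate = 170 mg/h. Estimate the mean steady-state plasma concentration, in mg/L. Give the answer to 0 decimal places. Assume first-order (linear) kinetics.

At steady state Css = R₀ / CL = 170 / 2.920 = 58.22 mg/L

58 mg/L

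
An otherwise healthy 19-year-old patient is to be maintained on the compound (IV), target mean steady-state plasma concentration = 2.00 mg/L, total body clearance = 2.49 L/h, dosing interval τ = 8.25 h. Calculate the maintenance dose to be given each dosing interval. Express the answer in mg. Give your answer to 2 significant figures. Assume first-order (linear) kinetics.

At steady state, Dose/τ = Css × CL.
Dose = Css × CL × τ = 2.00 × 2.490 × 8.25 = 41.09 mg

41 mg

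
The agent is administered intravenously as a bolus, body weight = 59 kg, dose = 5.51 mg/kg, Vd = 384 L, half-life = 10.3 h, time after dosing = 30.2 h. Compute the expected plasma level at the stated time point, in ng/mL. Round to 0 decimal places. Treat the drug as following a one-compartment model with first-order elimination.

111 ng/mL

Total dose = 5.51 × 59 = 325.1 mg
C₀ = Dose / Vd = 325.1 / 384 = 0.8466 mg/L
k = ln2 / t½ = 0.693147 / 10.3 = 0.06730 h⁻¹
C = C₀ · e^(−k·t) = 0.8466 × e^(−0.06730 × 30.2)
  = 0.8466 × 0.1310 = 0.1109 mg/L
Convert: 0.1109 mg/L × 1000 = 110.9 ng/mL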